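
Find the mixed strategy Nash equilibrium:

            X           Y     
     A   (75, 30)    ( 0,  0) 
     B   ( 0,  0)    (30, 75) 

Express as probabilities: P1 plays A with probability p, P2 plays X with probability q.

p = 0.7143, q = 0.2857

Work:
Find probabilities that make opponent indifferent:
P2 chooses q to make P1 indifferent between A and B
P1 chooses p to make P2 indifferent between X and Y
Mixed NE: P1 plays (A: 0.7143, B: 0.2857), P2 plays (X: 0.2857, Y: 0.7143)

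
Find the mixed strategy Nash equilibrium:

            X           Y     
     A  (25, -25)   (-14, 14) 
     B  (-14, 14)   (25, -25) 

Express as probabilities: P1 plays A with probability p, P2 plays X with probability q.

p = 0.5, q = 0.5

Work:
Find probabilities that make opponent indifferent:
P2 chooses q to make P1 indifferent between A and B
P1 chooses p to make P2 indifferent between X and Y
Mixed NE: P1 plays (A: 0.5, B: 0.5), P2 plays (X: 0.5, Y: 0.5)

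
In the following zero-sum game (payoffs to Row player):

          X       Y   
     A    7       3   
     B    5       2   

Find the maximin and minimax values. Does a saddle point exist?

Maximin = 3, Minimax = 3, Saddle: True

Work:
Row minimums: [3, 2] → maximin = 3
Column maximums: [7, 3] → minimax = 3
Saddle point exists! Game value = 3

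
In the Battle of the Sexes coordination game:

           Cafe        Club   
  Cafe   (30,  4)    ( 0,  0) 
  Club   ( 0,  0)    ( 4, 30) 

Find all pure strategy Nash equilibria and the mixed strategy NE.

Pure NE: (Cafe, Cafe) and (Club, Club); Mixed NE: p = 0.8824, q = 0.1176

Work:
Check pure NE:
(Cafe, Cafe): (30, 4) - no unilateral deviation beneficial
(Club, Club): (4, 30) - no unilateral deviation beneficial
Mixed NE: P1 plays Cafe with p = 0.8824, P2 plays Cafe with q = 0.1176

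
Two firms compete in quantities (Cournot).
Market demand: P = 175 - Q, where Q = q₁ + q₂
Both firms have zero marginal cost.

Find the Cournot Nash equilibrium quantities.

q₁* = q₂* = 58.33; P* = 58.33

Work:
Profit: π_i = P·q_i = (a - q_i - q_j)·q_i
FOC: ∂π_i/∂q_i = a - 2q_i - q_j = 0
Reaction function: q_i = (175 - q_j)/2
Symmetry: q* = 175/3 = 58.33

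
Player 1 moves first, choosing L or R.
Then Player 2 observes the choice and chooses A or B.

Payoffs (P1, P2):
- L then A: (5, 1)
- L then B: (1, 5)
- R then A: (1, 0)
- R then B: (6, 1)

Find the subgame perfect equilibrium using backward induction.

P1 plays R, P2 plays B after L and B after R; Payoff (6, 1)

Work:
Backward induction:
After L: P2 chooses B → P1 gets 1
After R: P2 chooses B → P1 gets 6
P1 chooses R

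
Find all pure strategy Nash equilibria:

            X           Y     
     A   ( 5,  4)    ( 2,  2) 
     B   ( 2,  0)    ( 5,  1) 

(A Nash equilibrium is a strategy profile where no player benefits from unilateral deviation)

Nash equilibrium: (A, X), (B, Y)

Work:
Best responses:
  P1 vs X: payoffs [5, 2] → best response A (payoff 5)
  P1 vs Y: payoffs [2, 5] → best response B (payoff 5)
  P2 vs A: payoffs [4, 2] → best response X (payoff 4)
  P2 vs B: payoffs [0, 1] → best response Y (payoff 1)
Mutual best responses: (A,X), (B,Y) → Nash equilibria.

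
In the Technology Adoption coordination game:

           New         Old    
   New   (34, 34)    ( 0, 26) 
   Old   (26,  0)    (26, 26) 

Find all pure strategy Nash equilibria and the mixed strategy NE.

Pure NE: (New, New) and (Old, Old); Mixed NE: p = 0.7647, q = 0.7647

Work:
Check pure NE:
(New, New): (34, 34) - no unilateral deviation beneficial
(Old, Old): (26, 26) - no unilateral deviation beneficial
Mixed NE: P1 plays New with p = 0.7647, P2 plays New with q = 0.7647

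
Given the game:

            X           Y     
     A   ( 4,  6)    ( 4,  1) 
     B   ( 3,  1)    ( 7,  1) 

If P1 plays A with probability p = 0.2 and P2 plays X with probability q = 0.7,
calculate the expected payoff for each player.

E[P1] = 4.16, E[P2] = 1.7

Work:
E[P1] = p·q·π₁(A,X) + p·(1-q)·π₁(A,Y) + (1-p)·q·π₁(B,X) + (1-p)·(1-q)·π₁(B,Y)
= 0.2·0.7·4 + 0.2·0.3·4 + 0.8·0.7·3 + 0.8·0.3·7
= 4.16

E[P2] = 1.7 (similar calculation)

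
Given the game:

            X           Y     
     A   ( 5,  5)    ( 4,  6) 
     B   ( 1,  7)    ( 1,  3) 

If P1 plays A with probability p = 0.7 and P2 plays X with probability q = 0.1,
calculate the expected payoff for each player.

E[P1] = 3.17, E[P2] = 5.15

Work:
E[P1] = p·q·π₁(A,X) + p·(1-q)·π₁(A,Y) + (1-p)·q·π₁(B,X) + (1-p)·(1-q)·π₁(B,Y)
= 0.7·0.1·5 + 0.7·0.9·4 + 0.3·0.1·1 + 0.3·0.9·1
= 3.17

E[P2] = 5.15 (similar calculation)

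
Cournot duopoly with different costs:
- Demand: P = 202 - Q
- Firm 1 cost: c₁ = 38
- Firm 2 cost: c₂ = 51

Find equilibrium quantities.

q₁* = 59.0, q₂* = 46.0

Work:
Reaction: q₁ = (202 - 38 - q₂)/2
Reaction: q₂ = (202 - 51 - q₁)/2
Solve simultaneously:
q₁* = (202 - 2×38 + 51)/3 = 59.0
q₂* = (202 - 2×51 + 38)/3 = 46.0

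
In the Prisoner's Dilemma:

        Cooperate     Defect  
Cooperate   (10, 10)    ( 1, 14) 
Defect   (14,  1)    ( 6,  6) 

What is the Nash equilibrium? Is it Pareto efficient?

(Defect, Defect) is NE; not Pareto efficient

Work:
Defect dominates Cooperate for both players:
If P2 cooperates: Defect (14) > Cooperate (10)
If P2 defects: Defect (6) > Cooperate (1)
NE: (Defect, Defect) with payoff (6, 6)
But (Cooperate, Cooperate) = (10, 10) Pareto dominates (6, 6)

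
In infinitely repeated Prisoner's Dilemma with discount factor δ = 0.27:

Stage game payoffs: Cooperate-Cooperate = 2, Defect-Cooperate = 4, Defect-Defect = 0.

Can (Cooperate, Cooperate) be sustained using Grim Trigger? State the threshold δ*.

δ* = 0.5; since δ = 0.27 < 0.5, cooperation cannot be sustained

Work:
For Grim Trigger:
Cooperate forever: 2/(1-δ)
Defect then punished: 4 + 0·δ/(1-δ)
Need: 2/(1-δ) ≥ 4 + 0·δ/(1-δ)
Solving: δ ≥ (T-R)/(T-P) = (4-2)/(4-0) = 0.5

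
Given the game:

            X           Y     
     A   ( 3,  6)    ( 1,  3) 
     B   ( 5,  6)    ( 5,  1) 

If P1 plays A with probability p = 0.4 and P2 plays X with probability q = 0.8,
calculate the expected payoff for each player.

E[P1] = 4.04, E[P2] = 5.16

Work:
E[P1] = p·q·π₁(A,X) + p·(1-q)·π₁(A,Y) + (1-p)·q·π₁(B,X) + (1-p)·(1-q)·π₁(B,Y)
= 0.4·0.8·3 + 0.4·0.2·1 + 0.6·0.8·5 + 0.6·0.2·5
= 4.04

E[P2] = 5.16 (similar calculation)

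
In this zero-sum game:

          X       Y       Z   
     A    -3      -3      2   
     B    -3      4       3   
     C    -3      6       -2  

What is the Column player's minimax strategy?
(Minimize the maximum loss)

Column should play X, value = -3

Work:
Column player minimizes Row's maximum payoff:
Column X: max payoff to Row = -3
Column Y: max payoff to Row = 6
Column Z: max payoff to Row = 3
Minimum is -3, achieved by column X.
Minimax strategy: X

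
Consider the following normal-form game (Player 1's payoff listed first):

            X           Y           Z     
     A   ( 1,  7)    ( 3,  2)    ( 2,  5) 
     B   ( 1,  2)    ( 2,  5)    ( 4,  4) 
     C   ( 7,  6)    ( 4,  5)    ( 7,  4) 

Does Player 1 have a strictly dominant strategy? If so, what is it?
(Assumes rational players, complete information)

Yes, Player 1's strictly dominant strategy is C

Work:
A strategy strictly dominates another if it gives a strictly higher payoff against every opponent action. Compare each pair of P1's strategies column-by-column:
  A vs B: [1 vs 1, 3 vs 2, 2 vs 4] → A does not strictly dominate B (column X: 1 ≤ 1)
  A vs C: [1 vs 7, 3 vs 4, 2 vs 7] → A does not strictly dominate C (column X: 1 ≤ 7)
  B vs A: [1 vs 1, 2 vs 3, 4 vs 2] → B does not strictly dominate A (column X: 1 ≤ 1)
  B vs C: [1 vs 7, 2 vs 4, 4 vs 7] → B does not strictly dominate C (column X: 1 ≤ 7)
  C vs A: [7 vs 1, 4 vs 3, 7 vs 2] → C strictly dominates A
  C vs B: [7 vs 1, 4 vs 2, 7 vs 4] → C strictly dominates B
C strictly dominates every other strategy → strictly dominant.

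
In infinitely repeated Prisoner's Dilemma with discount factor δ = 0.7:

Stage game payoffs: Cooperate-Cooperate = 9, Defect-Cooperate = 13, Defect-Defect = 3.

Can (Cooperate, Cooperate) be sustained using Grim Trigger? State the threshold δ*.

δ* = 0.4; since δ = 0.7 ≥ 0.4, cooperation can be sustained

Work:
For Grim Trigger:
Cooperate forever: 9/(1-δ)
Defect then punished: 13 + 3·δ/(1-δ)
Need: 9/(1-δ) ≥ 13 + 3·δ/(1-δ)
Solving: δ ≥ (T-R)/(T-P) = (13-9)/(13-3) = 0.4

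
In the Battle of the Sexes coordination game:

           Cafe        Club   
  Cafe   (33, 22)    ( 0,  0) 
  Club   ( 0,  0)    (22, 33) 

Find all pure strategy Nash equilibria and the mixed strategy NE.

Pure NE: (Cafe, Cafe) and (Club, Club); Mixed NE: p = 0.6, q = 0.4

Work:
Check pure NE:
(Cafe, Cafe): (33, 22) - no unilateral deviation beneficial
(Club, Club): (22, 33) - no unilateral deviation beneficial
Mixed NE: P1 plays Cafe with p = 0.6, P2 plays Cafe with q = 0.4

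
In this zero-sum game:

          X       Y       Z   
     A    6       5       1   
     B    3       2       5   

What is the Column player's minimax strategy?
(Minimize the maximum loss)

Column should play Y or Z (all achieve the minimum), value = 5

Work:
Column player minimizes Row's maximum payoff:
Column X: max payoff to Row = 6
Column Y: max payoff to Row = 5
Column Z: max payoff to Row = 5
Minimum is 5, achieved by columns Y, Z (tied).
Each of Y or Z is a minimax strategy.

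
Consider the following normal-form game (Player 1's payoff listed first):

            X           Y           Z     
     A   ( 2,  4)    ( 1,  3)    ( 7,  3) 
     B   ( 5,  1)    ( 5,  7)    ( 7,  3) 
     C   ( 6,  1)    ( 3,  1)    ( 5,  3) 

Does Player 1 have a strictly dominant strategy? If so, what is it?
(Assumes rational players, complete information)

No strictly dominant strategy exists for Player 1

Work:
A strategy strictly dominates another if it gives a strictly higher payoff against every opponent action. Compare each pair of P1's strategies column-by-column:
  A vs B: [2 vs 5, 1 vs 5, 7 vs 7] → A does not strictly dominate B (column X: 2 ≤ 5)
  A vs C: [2 vs 6, 1 vs 3, 7 vs 5] → A does not strictly dominate C (column X: 2 ≤ 6)
  B vs A: [5 vs 2, 5 vs 1, 7 vs 7] → B does not strictly dominate A (column Z: 7 ≤ 7)
  B vs C: [5 vs 6, 5 vs 3, 7 vs 5] → B does not strictly dominate C (column X: 5 ≤ 6)
  C vs A: [6 vs 2, 3 vs 1, 5 vs 7] → C does not strictly dominate A (column Z: 5 ≤ 7)
  C vs B: [6 vs 5, 3 vs 5, 5 vs 7] → C does not strictly dominate B (column Y: 3 ≤ 5)
No single strategy strictly dominates all others → no strictly dominant strategy.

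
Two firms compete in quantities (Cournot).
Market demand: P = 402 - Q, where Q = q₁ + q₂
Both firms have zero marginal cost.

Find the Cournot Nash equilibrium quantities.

q₁* = q₂* = 134.0; P* = 134.0

Work:
Profit: π_i = P·q_i = (a - q_i - q_j)·q_i
FOC: ∂π_i/∂q_i = a - 2q_i - q_j = 0
Reaction function: q_i = (402 - q_j)/2
Symmetry: q* = 402/3 = 134.0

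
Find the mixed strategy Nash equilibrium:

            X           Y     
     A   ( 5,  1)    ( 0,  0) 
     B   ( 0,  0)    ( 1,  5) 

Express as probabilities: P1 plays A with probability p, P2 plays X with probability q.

p = 0.8333, q = 0.1667

Work:
Find probabilities that make opponent indifferent:
P2 chooses q to make P1 indifferent between A and B
P1 chooses p to make P2 indifferent between X and Y
Mixed NE: P1 plays (A: 0.8333, B: 0.1667), P2 plays (X: 0.1667, Y: 0.8333)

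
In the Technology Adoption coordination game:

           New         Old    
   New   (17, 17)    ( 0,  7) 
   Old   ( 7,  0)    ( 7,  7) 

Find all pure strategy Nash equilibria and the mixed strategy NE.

Pure NE: (New, New) and (Old, Old); Mixed NE: p = 0.4118, q = 0.4118

Work:
Check pure NE:
(New, New): (17, 17) - no unilateral deviation beneficial
(Old, Old): (7, 7) - no unilateral deviation beneficial
Mixed NE: P1 plays New with p = 0.4118, P2 plays New with q = 0.4118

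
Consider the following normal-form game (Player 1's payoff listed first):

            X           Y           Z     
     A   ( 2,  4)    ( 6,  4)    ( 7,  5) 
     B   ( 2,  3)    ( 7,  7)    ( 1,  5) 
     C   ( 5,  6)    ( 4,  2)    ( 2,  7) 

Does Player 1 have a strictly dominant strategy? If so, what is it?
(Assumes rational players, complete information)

No strictly dominant strategy exists for Player 1

Work:
A strategy strictly dominates another if it gives a strictly higher payoff against every opponent action. Compare each pair of P1's strategies column-by-column:
  A vs B: [2 vs 2, 6 vs 7, 7 vs 1] → A does not strictly dominate B (column X: 2 ≤ 2)
  A vs C: [2 vs 5, 6 vs 4, 7 vs 2] → A does not strictly dominate C (column X: 2 ≤ 5)
  B vs A: [2 vs 2, 7 vs 6, 1 vs 7] → B does not strictly dominate A (column X: 2 ≤ 2)
  B vs C: [2 vs 5, 7 vs 4, 1 vs 2] → B does not strictly dominate C (column X: 2 ≤ 5)
  C vs A: [5 vs 2, 4 vs 6, 2 vs 7] → C does not strictly dominate A (column Y: 4 ≤ 6)
  C vs B: [5 vs 2, 4 vs 7, 2 vs 1] → C does not strictly dominate B (column Y: 4 ≤ 7)
No single strategy strictly dominates all others → no strictly dominant strategy.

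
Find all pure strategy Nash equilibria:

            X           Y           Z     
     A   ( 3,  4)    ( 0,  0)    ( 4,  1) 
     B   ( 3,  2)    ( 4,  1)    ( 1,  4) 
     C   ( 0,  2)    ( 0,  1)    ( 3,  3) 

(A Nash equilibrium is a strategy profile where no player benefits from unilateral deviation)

Nash equilibrium: (A, X)

Work:
Best responses:
  P1 vs X: payoffs [3, 3, 0] → best response A/B (payoff 3)
  P1 vs Y: payoffs [0, 4, 0] → best response B (payoff 4)
  P1 vs Z: payoffs [4, 1, 3] → best response A (payoff 4)
  P2 vs A: payoffs [4, 0, 1] → best response X (payoff 4)
  P2 vs B: payoffs [2, 1, 4] → best response Z (payoff 4)
  P2 vs C: payoffs [2, 1, 3] → best response Z (payoff 3)
Mutual best responses: (A,X) → Nash equilibria.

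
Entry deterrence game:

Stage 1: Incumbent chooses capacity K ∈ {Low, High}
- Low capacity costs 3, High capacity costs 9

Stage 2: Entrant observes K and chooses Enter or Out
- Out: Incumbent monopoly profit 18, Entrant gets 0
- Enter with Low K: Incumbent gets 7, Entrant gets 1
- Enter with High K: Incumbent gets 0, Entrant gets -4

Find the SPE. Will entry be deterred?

SPE: (High, Enter|Low, Out|High); Entry deterred. Incumbent net profit = 9

Work:
After Low K: Entrant enters (1 > 0)
After High K: Entrant stays out (-4 < 0)
Incumbent: Low → 7−3=4, High → 18−9=9
Incumbent chooses High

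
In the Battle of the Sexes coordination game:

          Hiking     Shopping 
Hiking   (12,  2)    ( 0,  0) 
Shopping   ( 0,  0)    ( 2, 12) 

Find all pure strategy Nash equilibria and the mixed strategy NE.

Pure NE: (Hiking, Hiking) and (Shopping, Shopping); Mixed NE: p = 0.8571, q = 0.1429

Work:
Check pure NE:
(Hiking, Hiking): (12, 2) - no unilateral deviation beneficial
(Shopping, Shopping): (2, 12) - no unilateral deviation beneficial
Mixed NE: P1 plays Hiking with p = 0.8571, P2 plays Hiking with q = 0.1429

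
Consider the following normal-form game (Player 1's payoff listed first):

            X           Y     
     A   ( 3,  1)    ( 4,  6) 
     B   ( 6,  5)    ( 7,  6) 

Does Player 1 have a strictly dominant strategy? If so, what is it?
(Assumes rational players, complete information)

Yes, Player 1's strictly dominant strategy is B

Work:
A strategy strictly dominates another if it gives a strictly higher payoff against every opponent action. Compare each pair of P1's strategies column-by-column:
  A vs B: [3 vs 6, 4 vs 7] → A does not strictly dominate B (column X: 3 ≤ 6)
  B vs A: [6 vs 3, 7 vs 4] → B strictly dominates A
B strictly dominates every other strategy → strictly dominant.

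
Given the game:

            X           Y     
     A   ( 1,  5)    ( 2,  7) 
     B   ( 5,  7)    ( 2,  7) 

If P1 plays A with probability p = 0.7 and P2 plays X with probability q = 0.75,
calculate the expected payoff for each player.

E[P1] = 2.15, E[P2] = 5.95

Work:
E[P1] = p·q·π₁(A,X) + p·(1-q)·π₁(A,Y) + (1-p)·q·π₁(B,X) + (1-p)·(1-q)·π₁(B,Y)
= 0.7·0.75·1 + 0.7·0.25·2 + 0.3·0.75·5 + 0.3·0.25·2
= 2.15

E[P2] = 5.95 (similar calculation)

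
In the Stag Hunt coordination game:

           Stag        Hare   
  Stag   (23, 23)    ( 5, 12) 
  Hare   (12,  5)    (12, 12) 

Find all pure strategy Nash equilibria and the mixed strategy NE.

Pure NE: (Stag, Stag) and (Hare, Hare); Mixed NE: p = 0.3889, q = 0.3889

Work:
Check pure NE:
(Stag, Stag): (23, 23) - no unilateral deviation beneficial
(Hare, Hare): (12, 12) - no unilateral deviation beneficial
Mixed NE: P1 plays Stag with p = 0.3889, P2 plays Stag with q = 0.3889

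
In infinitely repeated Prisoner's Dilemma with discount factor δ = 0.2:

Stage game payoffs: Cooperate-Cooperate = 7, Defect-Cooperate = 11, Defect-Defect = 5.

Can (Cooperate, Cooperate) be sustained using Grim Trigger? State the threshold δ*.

δ* = 0.6667; since δ = 0.2 < 0.6667, cooperation cannot be sustained

Work:
For Grim Trigger:
Cooperate forever: 7/(1-δ)
Defect then punished: 11 + 5·δ/(1-δ)
Need: 7/(1-δ) ≥ 11 + 5·δ/(1-δ)
Solving: δ ≥ (T-R)/(T-P) = (11-7)/(11-5) = 0.6667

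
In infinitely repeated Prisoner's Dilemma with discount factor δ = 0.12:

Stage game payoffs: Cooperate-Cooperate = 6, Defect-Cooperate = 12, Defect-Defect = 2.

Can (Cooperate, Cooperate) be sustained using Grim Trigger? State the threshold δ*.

δ* = 0.6; since δ = 0.12 < 0.6, cooperation cannot be sustained

Work:
For Grim Trigger:
Cooperate forever: 6/(1-δ)
Defect then punished: 12 + 2·δ/(1-δ)
Need: 6/(1-δ) ≥ 12 + 2·δ/(1-δ)
Solving: δ ≥ (T-R)/(T-P) = (12-6)/(12-2) = 0.6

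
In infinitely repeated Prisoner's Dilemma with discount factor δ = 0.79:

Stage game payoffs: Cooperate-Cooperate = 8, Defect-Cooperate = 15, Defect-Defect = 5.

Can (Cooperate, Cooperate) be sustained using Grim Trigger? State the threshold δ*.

δ* = 0.7; since δ = 0.79 ≥ 0.7, cooperation can be sustained

Work:
For Grim Trigger:
Cooperate forever: 8/(1-δ)
Defect then punished: 15 + 5·δ/(1-δ)
Need: 8/(1-δ) ≥ 15 + 5·δ/(1-δ)
Solving: δ ≥ (T-R)/(T-P) = (15-8)/(15-5) = 0.7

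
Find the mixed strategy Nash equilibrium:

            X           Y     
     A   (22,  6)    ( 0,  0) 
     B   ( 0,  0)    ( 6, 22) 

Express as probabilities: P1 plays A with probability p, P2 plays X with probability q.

p = 0.7857, q = 0.2143

Work:
Find probabilities that make opponent indifferent:
P2 chooses q to make P1 indifferent between A and B
P1 chooses p to make P2 indifferent between X and Y
Mixed NE: P1 plays (A: 0.7857, B: 0.2143), P2 plays (X: 0.2143, Y: 0.7857)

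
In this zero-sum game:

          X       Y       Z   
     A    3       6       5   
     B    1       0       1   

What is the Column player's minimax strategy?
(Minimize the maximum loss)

Column should play X, value = 3

Work:
Column player minimizes Row's maximum payoff:
Column X: max payoff to Row = 3
Column Y: max payoff to Row = 6
Column Z: max payoff to Row = 5
Minimum is 3, achieved by column X.
Minimax strategy: X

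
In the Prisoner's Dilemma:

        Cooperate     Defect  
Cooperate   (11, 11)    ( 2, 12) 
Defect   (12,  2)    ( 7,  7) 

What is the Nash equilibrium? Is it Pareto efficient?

(Defect, Defect) is NE; not Pareto efficient

Work:
Defect dominates Cooperate for both players:
If P2 cooperates: Defect (12) > Cooperate (11)
If P2 defects: Defect (7) > Cooperate (2)
NE: (Defect, Defect) with payoff (7, 7)
But (Cooperate, Cooperate) = (11, 11) Pareto dominates (7, 7)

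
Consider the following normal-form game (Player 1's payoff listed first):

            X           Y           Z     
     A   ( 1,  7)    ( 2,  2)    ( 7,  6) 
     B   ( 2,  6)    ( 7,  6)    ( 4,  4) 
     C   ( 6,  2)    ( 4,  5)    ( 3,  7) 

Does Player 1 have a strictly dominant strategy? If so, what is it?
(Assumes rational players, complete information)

No strictly dominant strategy exists for Player 1

Work:
A strategy strictly dominates another if it gives a strictly higher payoff against every opponent action. Compare each pair of P1's strategies column-by-column:
  A vs B: [1 vs 2, 2 vs 7, 7 vs 4] → A does not strictly dominate B (column X: 1 ≤ 2)
  A vs C: [1 vs 6, 2 vs 4, 7 vs 3] → A does not strictly dominate C (column X: 1 ≤ 6)
  B vs A: [2 vs 1, 7 vs 2, 4 vs 7] → B does not strictly dominate A (column Z: 4 ≤ 7)
  B vs C: [2 vs 6, 7 vs 4, 4 vs 3] → B does not strictly dominate C (column X: 2 ≤ 6)
  C vs A: [6 vs 1, 4 vs 2, 3 vs 7] → C does not strictly dominate A (column Z: 3 ≤ 7)
  C vs B: [6 vs 2, 4 vs 7, 3 vs 4] → C does not strictly dominate B (column Y: 4 ≤ 7)
No single strategy strictly dominates all others → no strictly dominant strategy.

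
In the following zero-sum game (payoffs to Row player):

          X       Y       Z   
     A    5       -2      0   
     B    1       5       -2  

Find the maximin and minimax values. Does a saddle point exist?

Maximin = -2, Minimax = 0, Saddle: False

Work:
Row minimums: [-2, -2] → maximin = -2
Column maximums: [5, 5, 0] → minimax = 0
No saddle point (maximin ≠ minimax). Mixed strategy needed.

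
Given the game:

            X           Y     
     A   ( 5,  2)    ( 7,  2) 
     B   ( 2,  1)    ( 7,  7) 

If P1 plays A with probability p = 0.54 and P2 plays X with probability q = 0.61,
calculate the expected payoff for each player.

E[P1] = 4.9382, E[P2] = 2.6164

Work:
E[P1] = p·q·π₁(A,X) + p·(1-q)·π₁(A,Y) + (1-p)·q·π₁(B,X) + (1-p)·(1-q)·π₁(B,Y)
= 0.54·0.61·5 + 0.54·0.39·7 + 0.46·0.61·2 + 0.46·0.39·7
= 4.9382

E[P2] = 2.6164 (similar calculation)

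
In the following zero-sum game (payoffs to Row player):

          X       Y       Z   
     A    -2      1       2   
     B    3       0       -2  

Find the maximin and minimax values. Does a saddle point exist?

Maximin = -2, Minimax = 1, Saddle: False

Work:
Row minimums: [-2, -2] → maximin = -2
Column maximums: [3, 1, 2] → minimax = 1
No saddle point (maximin ≠ minimax). Mixed strategy needed.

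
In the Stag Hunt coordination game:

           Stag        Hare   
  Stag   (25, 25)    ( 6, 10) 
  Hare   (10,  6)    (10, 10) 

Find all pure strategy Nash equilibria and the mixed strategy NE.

Pure NE: (Stag, Stag) and (Hare, Hare); Mixed NE: p = 0.2105, q = 0.2105

Work:
Check pure NE:
(Stag, Stag): (25, 25) - no unilateral deviation beneficial
(Hare, Hare): (10, 10) - no unilateral deviation beneficial
Mixed NE: P1 plays Stag with p = 0.2105, P2 plays Stag with q = 0.2105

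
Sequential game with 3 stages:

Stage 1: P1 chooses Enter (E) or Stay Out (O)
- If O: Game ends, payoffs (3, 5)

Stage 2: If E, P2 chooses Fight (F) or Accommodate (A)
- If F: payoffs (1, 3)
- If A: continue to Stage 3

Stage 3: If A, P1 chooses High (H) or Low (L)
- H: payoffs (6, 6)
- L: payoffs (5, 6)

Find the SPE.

SPE: (E, A, H); Outcome (6, 6)

Work:
Stage 3: P1 chooses H (6 vs 5)
Stage 2: P2: F->3, A->6 (anticipating H). Choose A
Stage 1: P1: O->3, E->6 (anticipating A, H). Choose E
SPE path: E -> A -> H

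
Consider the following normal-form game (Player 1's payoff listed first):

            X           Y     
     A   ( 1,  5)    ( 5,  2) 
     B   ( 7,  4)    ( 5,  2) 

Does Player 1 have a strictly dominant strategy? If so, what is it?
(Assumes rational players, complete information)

No strictly dominant strategy exists for Player 1

Work:
A strategy strictly dominates another if it gives a strictly higher payoff against every opponent action. Compare each pair of P1's strategies column-by-column:
  A vs B: [1 vs 7, 5 vs 5] → A does not strictly dominate B (column X: 1 ≤ 7)
  B vs A: [7 vs 1, 5 vs 5] → B does not strictly dominate A (column Y: 5 ≤ 5)
No single strategy strictly dominates all others → no strictly dominant strategy.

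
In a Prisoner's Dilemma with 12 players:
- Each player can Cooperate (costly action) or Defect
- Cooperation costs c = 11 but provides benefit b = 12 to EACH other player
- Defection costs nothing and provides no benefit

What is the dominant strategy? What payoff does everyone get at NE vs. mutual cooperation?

Dominant: Defect; NE payoff = 0; Coop payoff = 121

Work:
Defect dominates (saves cost c = 11, benefit to others is external)
NE: All defect → everyone gets 0
If all cooperate: each receives (11)×12 - 11 = 121
Social dilemma: 121 > 0 but NE gives 0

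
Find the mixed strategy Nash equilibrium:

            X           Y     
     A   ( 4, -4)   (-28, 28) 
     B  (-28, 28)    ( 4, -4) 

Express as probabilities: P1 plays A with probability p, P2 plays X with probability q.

p = 0.5, q = 0.5

Work:
Find probabilities that make opponent indifferent:
P2 chooses q to make P1 indifferent between A and B
P1 chooses p to make P2 indifferent between X and Y
Mixed NE: P1 plays (A: 0.5, B: 0.5), P2 plays (X: 0.5, Y: 0.5)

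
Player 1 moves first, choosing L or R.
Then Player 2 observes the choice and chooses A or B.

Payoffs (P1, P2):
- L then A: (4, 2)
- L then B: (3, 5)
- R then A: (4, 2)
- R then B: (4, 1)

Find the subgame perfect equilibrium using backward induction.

P1 plays R, P2 plays B after L and A after R; Payoff (4, 2)

Work:
Backward induction:
After L: P2 chooses B → P1 gets 3
After R: P2 chooses A → P1 gets 4
P1 chooses R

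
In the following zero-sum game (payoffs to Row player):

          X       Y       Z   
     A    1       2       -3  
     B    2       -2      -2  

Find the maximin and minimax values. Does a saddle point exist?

Maximin = -2, Minimax = -2, Saddle: True

Work:
Row minimums: [-3, -2] → maximin = -2
Column maximums: [2, 2, -2] → minimax = -2
Saddle point exists! Game value = -2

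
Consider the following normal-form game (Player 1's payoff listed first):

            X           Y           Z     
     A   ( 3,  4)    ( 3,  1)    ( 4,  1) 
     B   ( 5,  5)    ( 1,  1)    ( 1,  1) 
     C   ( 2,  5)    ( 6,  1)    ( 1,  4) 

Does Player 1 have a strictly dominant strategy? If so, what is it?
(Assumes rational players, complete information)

No strictly dominant strategy exists for Player 1

Work:
A strategy strictly dominates another if it gives a strictly higher payoff against every opponent action. Compare each pair of P1's strategies column-by-column:
  A vs B: [3 vs 5, 3 vs 1, 4 vs 1] → A does not strictly dominate B (column X: 3 ≤ 5)
  A vs C: [3 vs 2, 3 vs 6, 4 vs 1] → A does not strictly dominate C (column Y: 3 ≤ 6)
  B vs A: [5 vs 3, 1 vs 3, 1 vs 4] → B does not strictly dominate A (column Y: 1 ≤ 3)
  B vs C: [5 vs 2, 1 vs 6, 1 vs 1] → B does not strictly dominate C (column Y: 1 ≤ 6)
  C vs A: [2 vs 3, 6 vs 3, 1 vs 4] → C does not strictly dominate A (column X: 2 ≤ 3)
  C vs B: [2 vs 5, 6 vs 1, 1 vs 1] → C does not strictly dominate B (column X: 2 ≤ 5)
No single strategy strictly dominates all others → no strictly dominant strategy.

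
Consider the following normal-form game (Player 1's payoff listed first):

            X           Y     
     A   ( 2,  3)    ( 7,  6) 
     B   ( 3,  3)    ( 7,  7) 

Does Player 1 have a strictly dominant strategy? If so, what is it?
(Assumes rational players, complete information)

No strictly dominant strategy exists for Player 1

Work:
A strategy strictly dominates another if it gives a strictly higher payoff against every opponent action. Compare each pair of P1's strategies column-by-column:
  A vs B: [2 vs 3, 7 vs 7] → A does not strictly dominate B (column X: 2 ≤ 3)
  B vs A: [3 vs 2, 7 vs 7] → B does not strictly dominate A (column Y: 7 ≤ 7)
No single strategy strictly dominates all others → no strictly dominant strategy.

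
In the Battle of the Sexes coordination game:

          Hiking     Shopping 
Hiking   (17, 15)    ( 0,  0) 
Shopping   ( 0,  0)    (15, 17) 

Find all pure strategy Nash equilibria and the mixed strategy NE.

Pure NE: (Hiking, Hiking) and (Shopping, Shopping); Mixed NE: p = 0.5312, q = 0.4688

Work:
Check pure NE:
(Hiking, Hiking): (17, 15) - no unilateral deviation beneficial
(Shopping, Shopping): (15, 17) - no unilateral deviation beneficial
Mixed NE: P1 plays Hiking with p = 0.5312, P2 plays Hiking with q = 0.4688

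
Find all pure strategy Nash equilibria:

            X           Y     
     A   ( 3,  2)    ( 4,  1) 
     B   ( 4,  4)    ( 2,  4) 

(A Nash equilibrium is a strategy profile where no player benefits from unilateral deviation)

Nash equilibrium: (B, X)

Work:
Best responses:
  P1 vs X: payoffs [3, 4] → best response B (payoff 4)
  P1 vs Y: payoffs [4, 2] → best response A (payoff 4)
  P2 vs A: payoffs [2, 1] → best response X (payoff 2)
  P2 vs B: payoffs [4, 4] → best response X/Y (payoff 4)
Mutual best responses: (B,X) → Nash equilibria.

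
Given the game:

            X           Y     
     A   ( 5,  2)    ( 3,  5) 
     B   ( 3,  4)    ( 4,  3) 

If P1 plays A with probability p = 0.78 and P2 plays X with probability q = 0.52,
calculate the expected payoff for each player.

E[P1] = 3.9168, E[P2] = 3.4576

Work:
E[P1] = p·q·π₁(A,X) + p·(1-q)·π₁(A,Y) + (1-p)·q·π₁(B,X) + (1-p)·(1-q)·π₁(B,Y)
= 0.78·0.52·5 + 0.78·0.48·3 + 0.22·0.52·3 + 0.22·0.48·4
= 3.9168

E[P2] = 3.4576 (similar calculation)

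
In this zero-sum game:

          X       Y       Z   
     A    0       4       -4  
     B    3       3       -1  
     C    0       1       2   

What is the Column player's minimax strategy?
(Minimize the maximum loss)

Column should play Z, value = 2

Work:
Column player minimizes Row's maximum payoff:
Column X: max payoff to Row = 3
Column Y: max payoff to Row = 4
Column Z: max payoff to Row = 2
Minimum is 2, achieved by column Z.
Minimax strategy: Z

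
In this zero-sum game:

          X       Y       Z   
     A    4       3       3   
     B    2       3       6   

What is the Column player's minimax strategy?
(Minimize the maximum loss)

Column should play Y, value = 3

Work:
Column player minimizes Row's maximum payoff:
Column X: max payoff to Row = 4
Column Y: max payoff to Row = 3
Column Z: max payoff to Row = 6
Minimum is 3, achieved by column Y.
Minimax strategy: Y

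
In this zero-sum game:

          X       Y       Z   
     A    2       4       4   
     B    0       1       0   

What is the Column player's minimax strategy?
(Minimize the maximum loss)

Column should play X, value = 2

Work:
Column player minimizes Row's maximum payoff:
Column X: max payoff to Row = 2
Column Y: max payoff to Row = 4
Column Z: max payoff to Row = 4
Minimum is 2, achieved by column X.
Minimax strategy: X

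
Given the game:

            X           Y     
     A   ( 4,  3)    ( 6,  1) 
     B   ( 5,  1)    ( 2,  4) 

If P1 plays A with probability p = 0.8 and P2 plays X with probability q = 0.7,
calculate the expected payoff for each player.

E[P1] = 4.5, E[P2] = 2.3

Work:
E[P1] = p·q·π₁(A,X) + p·(1-q)·π₁(A,Y) + (1-p)·q·π₁(B,X) + (1-p)·(1-q)·π₁(B,Y)
= 0.8·0.7·4 + 0.8·0.3·6 + 0.2·0.7·5 + 0.2·0.3·2
= 4.5

E[P2] = 2.3 (similar calculation)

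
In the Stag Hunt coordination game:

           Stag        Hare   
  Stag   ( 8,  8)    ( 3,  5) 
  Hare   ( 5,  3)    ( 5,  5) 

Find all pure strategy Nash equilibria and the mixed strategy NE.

Pure NE: (Stag, Stag) and (Hare, Hare); Mixed NE: p = 0.4, q = 0.4

Work:
Check pure NE:
(Stag, Stag): (8, 8) - no unilateral deviation beneficial
(Hare, Hare): (5, 5) - no unilateral deviation beneficial
Mixed NE: P1 plays Stag with p = 0.4, P2 plays Stag with q = 0.4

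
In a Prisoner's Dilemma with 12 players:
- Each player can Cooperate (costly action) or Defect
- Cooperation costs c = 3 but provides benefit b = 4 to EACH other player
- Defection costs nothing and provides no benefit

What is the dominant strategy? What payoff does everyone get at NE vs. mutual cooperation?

Dominant: Defect; NE payoff = 0; Coop payoff = 41

Work:
Defect dominates (saves cost c = 3, benefit to others is external)
NE: All defect → everyone gets 0
If all cooperate: each receives (11)×4 - 3 = 41
Social dilemma: 41 > 0 but NE gives 0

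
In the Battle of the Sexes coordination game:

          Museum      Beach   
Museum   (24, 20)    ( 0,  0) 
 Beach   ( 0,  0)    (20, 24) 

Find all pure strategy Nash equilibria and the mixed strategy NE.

Pure NE: (Museum, Museum) and (Beach, Beach); Mixed NE: p = 0.5455, q = 0.4545

Work:
Check pure NE:
(Museum, Museum): (24, 20) - no unilateral deviation beneficial
(Beach, Beach): (20, 24) - no unilateral deviation beneficial
Mixed NE: P1 plays Museum with p = 0.5455, P2 plays Museum with q = 0.4545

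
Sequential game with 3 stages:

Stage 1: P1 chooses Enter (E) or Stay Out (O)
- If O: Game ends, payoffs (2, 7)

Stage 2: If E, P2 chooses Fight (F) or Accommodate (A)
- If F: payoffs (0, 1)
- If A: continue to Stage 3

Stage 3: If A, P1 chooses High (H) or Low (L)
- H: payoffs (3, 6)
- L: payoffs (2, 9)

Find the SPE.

SPE: (E, A, H); Outcome (3, 6)

Work:
Stage 3: P1 chooses H (3 vs 2)
Stage 2: P2: F->1, A->6 (anticipating H). Choose A
Stage 1: P1: O->2, E->3 (anticipating A, H). Choose E
SPE path: E -> A -> H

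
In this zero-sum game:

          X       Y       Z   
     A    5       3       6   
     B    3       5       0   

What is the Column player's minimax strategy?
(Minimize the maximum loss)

Column should play X or Y (all achieve the minimum), value = 5

Work:
Column player minimizes Row's maximum payoff:
Column X: max payoff to Row = 5
Column Y: max payoff to Row = 5
Column Z: max payoff to Row = 6
Minimum is 5, achieved by columns X, Y (tied).
Each of X or Y is a minimax strategy.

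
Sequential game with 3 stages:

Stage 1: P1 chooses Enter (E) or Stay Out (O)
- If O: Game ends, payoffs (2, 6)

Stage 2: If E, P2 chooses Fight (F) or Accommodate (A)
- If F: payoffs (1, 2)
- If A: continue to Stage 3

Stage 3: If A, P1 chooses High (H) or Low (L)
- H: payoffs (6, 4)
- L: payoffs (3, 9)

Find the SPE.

SPE: (E, A, H); Outcome (6, 4)

Work:
Stage 3: P1 chooses H (6 vs 3)
Stage 2: P2: F->2, A->4 (anticipating H). Choose A
Stage 1: P1: O->2, E->6 (anticipating A, H). Choose E
SPE path: E -> A -> H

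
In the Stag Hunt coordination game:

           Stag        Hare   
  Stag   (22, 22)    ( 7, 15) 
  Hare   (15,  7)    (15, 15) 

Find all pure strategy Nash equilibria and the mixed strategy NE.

Pure NE: (Stag, Stag) and (Hare, Hare); Mixed NE: p = 0.5333, q = 0.5333

Work:
Check pure NE:
(Stag, Stag): (22, 22) - no unilateral deviation beneficial
(Hare, Hare): (15, 15) - no unilateral deviation beneficial
Mixed NE: P1 plays Stag with p = 0.5333, P2 plays Stag with q = 0.5333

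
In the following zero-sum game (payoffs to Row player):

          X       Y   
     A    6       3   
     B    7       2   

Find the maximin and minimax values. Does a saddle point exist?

Maximin = 3, Minimax = 3, Saddle: True

Work:
Row minimums: [3, 2] → maximin = 3
Column maximums: [7, 3] → minimax = 3
Saddle point exists! Game value = 3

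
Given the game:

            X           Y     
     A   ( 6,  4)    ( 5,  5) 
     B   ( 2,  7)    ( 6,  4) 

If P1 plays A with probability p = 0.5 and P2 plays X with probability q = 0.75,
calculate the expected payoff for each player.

E[P1] = 4.375, E[P2] = 5.25

Work:
E[P1] = p·q·π₁(A,X) + p·(1-q)·π₁(A,Y) + (1-p)·q·π₁(B,X) + (1-p)·(1-q)·π₁(B,Y)
= 0.5·0.75·6 + 0.5·0.25·5 + 0.5·0.75·2 + 0.5·0.25·6
= 4.375

E[P2] = 5.25 (similar calculation)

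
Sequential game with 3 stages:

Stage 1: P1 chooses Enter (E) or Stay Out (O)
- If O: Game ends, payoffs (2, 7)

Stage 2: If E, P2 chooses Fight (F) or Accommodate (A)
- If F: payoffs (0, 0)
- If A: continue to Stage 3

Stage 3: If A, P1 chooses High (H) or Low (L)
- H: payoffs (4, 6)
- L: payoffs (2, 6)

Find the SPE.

SPE: (E, A, H); Outcome (4, 6)

Work:
Stage 3: P1 chooses H (4 vs 2)
Stage 2: P2: F->0, A->6 (anticipating H). Choose A
Stage 1: P1: O->2, E->4 (anticipating A, H). Choose E
SPE path: E -> A -> H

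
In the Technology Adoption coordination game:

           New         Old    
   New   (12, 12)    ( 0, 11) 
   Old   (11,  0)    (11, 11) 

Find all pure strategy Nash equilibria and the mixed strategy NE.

Pure NE: (New, New) and (Old, Old); Mixed NE: p = 0.9167, q = 0.9167

Work:
Check pure NE:
(New, New): (12, 12) - no unilateral deviation beneficial
(Old, Old): (11, 11) - no unilateral deviation beneficial
Mixed NE: P1 plays New with p = 0.9167, P2 plays New with q = 0.9167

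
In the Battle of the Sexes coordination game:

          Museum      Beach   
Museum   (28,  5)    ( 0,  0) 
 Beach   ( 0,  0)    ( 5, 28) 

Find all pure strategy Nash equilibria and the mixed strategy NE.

Pure NE: (Museum, Museum) and (Beach, Beach); Mixed NE: p = 0.8485, q = 0.1515

Work:
Check pure NE:
(Museum, Museum): (28, 5) - no unilateral deviation beneficial
(Beach, Beach): (5, 28) - no unilateral deviation beneficial
Mixed NE: P1 plays Museum with p = 0.8485, P2 plays Museum with q = 0.1515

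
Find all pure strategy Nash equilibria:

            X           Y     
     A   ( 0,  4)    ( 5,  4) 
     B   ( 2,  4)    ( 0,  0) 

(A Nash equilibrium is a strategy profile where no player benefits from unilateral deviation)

Nash equilibrium: (A, Y), (B, X)

Work:
Best responses:
  P1 vs X: payoffs [0, 2] → best response B (payoff 2)
  P1 vs Y: payoffs [5, 0] → best response A (payoff 5)
  P2 vs A: payoffs [4, 4] → best response X/Y (payoff 4)
  P2 vs B: payoffs [4, 0] → best response X (payoff 4)
Mutual best responses: (A,Y), (B,X) → Nash equilibria.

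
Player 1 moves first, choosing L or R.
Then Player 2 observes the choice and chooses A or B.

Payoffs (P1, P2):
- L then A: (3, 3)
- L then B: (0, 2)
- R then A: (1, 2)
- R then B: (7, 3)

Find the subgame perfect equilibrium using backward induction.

P1 plays R, P2 plays A after L and B after R; Payoff (7, 3)

Work:
Backward induction:
After L: P2 chooses A → P1 gets 3
After R: P2 chooses B → P1 gets 7
P1 chooses R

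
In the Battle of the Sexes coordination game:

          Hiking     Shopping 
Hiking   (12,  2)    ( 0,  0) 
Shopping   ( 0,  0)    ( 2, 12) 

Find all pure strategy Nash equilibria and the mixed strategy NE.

Pure NE: (Hiking, Hiking) and (Shopping, Shopping); Mixed NE: p = 0.8571, q = 0.1429

Work:
Check pure NE:
(Hiking, Hiking): (12, 2) - no unilateral deviation beneficial
(Shopping, Shopping): (2, 12) - no unilateral deviation beneficial
Mixed NE: P1 plays Hiking with p = 0.8571, P2 plays Hiking with q = 0.1429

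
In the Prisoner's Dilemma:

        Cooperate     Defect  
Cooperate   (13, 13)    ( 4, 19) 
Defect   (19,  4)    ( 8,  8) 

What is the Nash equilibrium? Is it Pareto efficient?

(Defect, Defect) is NE; not Pareto efficient

Work:
Defect dominates Cooperate for both players:
If P2 cooperates: Defect (19) > Cooperate (13)
If P2 defects: Defect (8) > Cooperate (4)
NE: (Defect, Defect) with payoff (8, 8)
But (Cooperate, Cooperate) = (13, 13) Pareto dominates (8, 8)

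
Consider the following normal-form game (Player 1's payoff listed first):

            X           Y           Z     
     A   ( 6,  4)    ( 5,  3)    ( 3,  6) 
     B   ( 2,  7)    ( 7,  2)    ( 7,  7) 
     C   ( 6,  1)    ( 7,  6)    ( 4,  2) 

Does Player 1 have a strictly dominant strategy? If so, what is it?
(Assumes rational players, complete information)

No strictly dominant strategy exists for Player 1

Work:
A strategy strictly dominates another if it gives a strictly higher payoff against every opponent action. Compare each pair of P1's strategies column-by-column:
  A vs B: [6 vs 2, 5 vs 7, 3 vs 7] → A does not strictly dominate B (column Y: 5 ≤ 7)
  A vs C: [6 vs 6, 5 vs 7, 3 vs 4] → A does not strictly dominate C (column X: 6 ≤ 6)
  B vs A: [2 vs 6, 7 vs 5, 7 vs 3] → B does not strictly dominate A (column X: 2 ≤ 6)
  B vs C: [2 vs 6, 7 vs 7, 7 vs 4] → B does not strictly dominate C (column X: 2 ≤ 6)
  C vs A: [6 vs 6, 7 vs 5, 4 vs 3] → C does not strictly dominate A (column X: 6 ≤ 6)
  C vs B: [6 vs 2, 7 vs 7, 4 vs 7] → C does not strictly dominate B (column Y: 7 ≤ 7)
No single strategy strictly dominates all others → no strictly dominant strategy.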